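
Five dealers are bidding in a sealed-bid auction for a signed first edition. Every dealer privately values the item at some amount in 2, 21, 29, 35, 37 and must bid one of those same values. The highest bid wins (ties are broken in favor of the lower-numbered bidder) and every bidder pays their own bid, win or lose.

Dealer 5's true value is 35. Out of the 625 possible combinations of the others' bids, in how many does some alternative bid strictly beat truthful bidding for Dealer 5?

Others bid (2, 2, 2, 2): truth gives 0; bid 21 gives 14 > 0. Violating.
Others bid (2, 2, 2, 21): truth gives 0; bid 29 gives 6 > 0. Violating.
Others bid (2, 2, 2, 35): truth gives -35; bid 2 gives -2 > -35. Violating.
Others bid (2, 2, 2, 37): truth gives -35; bid 2 gives -2 > -35. Violating.
Others bid (2, 2, 2, 29): truth gives 0; no alternative beats it.
Others bid (2, 2, 21, 29): truth gives 0; no alternative beats it.
(Checking all 625 profiles: 560 have a profitable deviation, 65 do not.)

560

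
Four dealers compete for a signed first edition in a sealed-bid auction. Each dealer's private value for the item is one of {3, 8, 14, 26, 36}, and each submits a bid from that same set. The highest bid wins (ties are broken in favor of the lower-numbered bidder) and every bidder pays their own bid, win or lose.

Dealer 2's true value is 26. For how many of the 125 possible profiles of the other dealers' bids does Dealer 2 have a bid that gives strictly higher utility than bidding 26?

Others bid (3, 3, 3): truth gives 0; bid 8 gives 18 > 0. Violating.
Others bid (3, 3, 8): truth gives 0; bid 8 gives 18 > 0. Violating.
Others bid (3, 3, 14): truth gives 0; bid 14 gives 12 > 0. Violating.
Others bid (3, 3, 36): truth gives -26; bid 3 gives -3 > -26. Violating.
Others bid (3, 3, 26): truth gives 0; no alternative beats it.
Others bid (3, 8, 26): truth gives 0; no alternative beats it.
(Checking all 125 profiles: 95 have a profitable deviation, 30 do not.)

95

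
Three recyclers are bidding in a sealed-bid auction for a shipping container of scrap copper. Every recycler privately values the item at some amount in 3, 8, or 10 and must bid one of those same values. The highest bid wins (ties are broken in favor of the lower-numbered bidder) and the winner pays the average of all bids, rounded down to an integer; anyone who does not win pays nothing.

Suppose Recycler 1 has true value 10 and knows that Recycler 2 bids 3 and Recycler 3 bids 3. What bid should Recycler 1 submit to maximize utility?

3

Bid 3: wins, pays 3, utility 10 - 3 = 7.
Bid 8: wins, pays 4, utility 10 - 4 = 6.
Bid 10: wins, pays 5, utility 10 - 5 = 5.
The best choice is 3 with utility 7.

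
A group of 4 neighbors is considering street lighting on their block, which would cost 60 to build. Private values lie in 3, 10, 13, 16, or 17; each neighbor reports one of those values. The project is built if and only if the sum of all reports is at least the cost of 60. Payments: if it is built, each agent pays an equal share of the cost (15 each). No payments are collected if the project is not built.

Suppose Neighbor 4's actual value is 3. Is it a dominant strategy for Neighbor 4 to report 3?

Yes

Check each profile of the others' reports and compare truth against every alternative report.
Others report (16, 17, 17): truth gives 0, best alternative gives -12.
Others report (17, 16, 17): truth gives 0, best alternative gives -12.
Others report (17, 17, 16): truth gives 0, best alternative gives -12.
Others report (17, 17, 17): truth gives 0, best alternative gives -12.
Others report (3, 3, 3): truth gives 0, best alternative gives 0.
Others report (3, 3, 10): truth gives 0, best alternative gives 0.
(Remaining 119 profiles checked similarly; truth is weakly best in each.)
In every case the truthful report is at least as good as any alternative, so it is a dominant strategy.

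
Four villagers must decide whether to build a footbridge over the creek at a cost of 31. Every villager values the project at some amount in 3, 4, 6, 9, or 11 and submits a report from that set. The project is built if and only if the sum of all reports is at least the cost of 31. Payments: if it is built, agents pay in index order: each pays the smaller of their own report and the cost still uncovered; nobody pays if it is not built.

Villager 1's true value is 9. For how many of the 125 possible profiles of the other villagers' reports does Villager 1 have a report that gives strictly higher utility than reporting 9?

Others report (3, 11, 11): truth gives 0; report 6 gives 3 > 0. Violating.
Others report (4, 11, 11): truth gives 0; report 6 gives 3 > 0. Violating.
Others report (6, 9, 11): truth gives 0; report 6 gives 3 > 0. Violating.
Others report (6, 11, 9): truth gives 0; report 6 gives 3 > 0. Violating.
Others report (3, 3, 3): truth gives 0; no alternative beats it.
Others report (3, 3, 4): truth gives 0; no alternative beats it.
(Checking all 125 profiles: 23 have a profitable deviation, 102 do not.)

23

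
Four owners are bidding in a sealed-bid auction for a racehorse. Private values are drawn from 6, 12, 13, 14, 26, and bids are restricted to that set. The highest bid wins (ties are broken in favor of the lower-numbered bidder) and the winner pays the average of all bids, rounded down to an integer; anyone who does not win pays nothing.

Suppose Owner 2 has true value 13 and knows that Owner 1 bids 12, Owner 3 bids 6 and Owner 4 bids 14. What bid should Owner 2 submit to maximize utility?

14

Bid 6: loses, pays 0, utility 0.
Bid 12: loses, pays 0, utility 0.
Bid 13: loses, pays 0, utility 0.
Bid 14: wins, pays 11, utility 13 - 11 = 2.
Bid 26: wins, pays 14, utility 13 - 14 = -1.
The best choice is 14 with utility 2.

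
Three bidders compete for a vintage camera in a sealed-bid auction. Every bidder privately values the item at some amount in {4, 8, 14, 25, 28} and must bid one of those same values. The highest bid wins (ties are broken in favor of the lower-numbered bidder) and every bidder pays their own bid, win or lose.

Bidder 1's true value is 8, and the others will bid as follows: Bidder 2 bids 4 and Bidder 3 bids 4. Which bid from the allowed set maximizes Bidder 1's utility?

Bid 4: wins, pays 4, utility 8 - 4 = 4.
Bid 8: wins, pays 8, utility 8 - 8 = 0.
Bid 14: wins, pays 14, utility 8 - 14 = -6.
Bid 25: wins, pays 25, utility 8 - 25 = -17.
Bid 28: wins, pays 28, utility 8 - 28 = -20.
The best choice is 4 with utility 4.

4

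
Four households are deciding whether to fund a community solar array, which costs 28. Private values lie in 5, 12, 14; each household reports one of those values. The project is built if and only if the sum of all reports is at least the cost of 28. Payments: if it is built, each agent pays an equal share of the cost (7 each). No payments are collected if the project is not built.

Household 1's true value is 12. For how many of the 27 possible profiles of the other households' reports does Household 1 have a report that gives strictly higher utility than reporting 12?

1

Others report (5, 5, 5): truth gives 0; report 14 gives 5 > 0. Violating.
Others report (5, 5, 12): truth gives 5; no alternative beats it.
Others report (5, 5, 14): truth gives 5; no alternative beats it.
(Checking all 27 profiles: 1 has a profitable deviation, 26 do not.)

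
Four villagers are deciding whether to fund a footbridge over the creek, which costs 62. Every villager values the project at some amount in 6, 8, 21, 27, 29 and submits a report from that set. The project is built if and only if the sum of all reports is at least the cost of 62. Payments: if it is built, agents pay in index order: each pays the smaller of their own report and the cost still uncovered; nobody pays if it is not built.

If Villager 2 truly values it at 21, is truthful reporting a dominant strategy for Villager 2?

Consider the case where Villager 1 reports 6, Villager 3 reports 21 and Villager 4 reports 27.
Truthful report 21: project built, pays 21, utility 21 - 21 = 0.
Report 8 instead: project built, pays 8, utility 21 - 8 = 13.
Since 13 > 0, reporting 8 is strictly better here, so truthful reporting is not dominant.

No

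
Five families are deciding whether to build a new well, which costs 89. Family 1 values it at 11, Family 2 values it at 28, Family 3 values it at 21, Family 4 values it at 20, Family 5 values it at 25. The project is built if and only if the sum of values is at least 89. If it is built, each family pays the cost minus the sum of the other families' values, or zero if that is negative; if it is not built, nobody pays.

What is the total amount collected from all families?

Total value 105 ≥ cost 89, so it is built.
Family 1: others sum to 94; max(0, 89 - 94) = 0.
Family 2: others sum to 77; max(0, 89 - 77) = 12.
Family 3: others sum to 84; max(0, 89 - 84) = 5.
Family 4: others sum to 85; max(0, 89 - 85) = 4.
Family 5: others sum to 80; max(0, 89 - 80) = 9.
Total collected = 0 + 12 + 5 + 4 + 9 = 30.

30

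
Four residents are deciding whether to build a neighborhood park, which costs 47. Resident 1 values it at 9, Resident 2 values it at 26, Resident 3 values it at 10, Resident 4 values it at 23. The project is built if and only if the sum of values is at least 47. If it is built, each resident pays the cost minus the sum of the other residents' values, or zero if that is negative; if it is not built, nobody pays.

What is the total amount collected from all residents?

Total value 68 ≥ cost 47, so it is built.
Resident 1: others sum to 59; max(0, 47 - 59) = 0.
Resident 2: others sum to 42; max(0, 47 - 42) = 5.
Resident 3: others sum to 58; max(0, 47 - 58) = 0.
Resident 4: others sum to 45; max(0, 47 - 45) = 2.
Total collected = 0 + 5 + 0 + 2 = 7.

7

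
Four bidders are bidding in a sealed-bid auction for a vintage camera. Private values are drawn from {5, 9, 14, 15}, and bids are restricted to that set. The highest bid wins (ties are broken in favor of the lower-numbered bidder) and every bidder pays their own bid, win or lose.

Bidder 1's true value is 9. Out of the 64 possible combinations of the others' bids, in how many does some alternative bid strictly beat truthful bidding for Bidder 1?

Others bid (5, 5, 5): truth gives 0; bid 5 gives 4 > 0. Violating.
Others bid (5, 5, 14): truth gives -9; bid 5 gives -5 > -9. Violating.
Others bid (5, 5, 15): truth gives -9; bid 5 gives -5 > -9. Violating.
Others bid (5, 9, 14): truth gives -9; bid 5 gives -5 > -9. Violating.
Others bid (5, 5, 9): truth gives 0; no alternative beats it.
Others bid (5, 9, 5): truth gives 0; no alternative beats it.
(Checking all 64 profiles: 57 have a profitable deviation, 7 do not.)

57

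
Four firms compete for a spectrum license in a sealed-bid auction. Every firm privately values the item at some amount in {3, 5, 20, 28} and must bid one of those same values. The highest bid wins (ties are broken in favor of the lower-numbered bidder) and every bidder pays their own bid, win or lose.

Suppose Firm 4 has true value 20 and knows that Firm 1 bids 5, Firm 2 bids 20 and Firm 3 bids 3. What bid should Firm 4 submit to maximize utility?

3

Bid 3: loses but pays 3, utility -3.
Bid 5: loses but pays 5, utility -5.
Bid 20: loses but pays 20, utility -20.
Bid 28: wins, pays 28, utility 20 - 28 = -8.
The best choice is 3 with utility -3.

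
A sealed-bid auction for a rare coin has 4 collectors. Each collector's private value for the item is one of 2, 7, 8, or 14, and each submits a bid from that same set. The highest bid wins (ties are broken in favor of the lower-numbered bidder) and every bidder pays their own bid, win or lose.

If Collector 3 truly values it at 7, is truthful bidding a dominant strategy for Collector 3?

No

Consider the case where Collector 1 bids 2, Collector 2 bids 2 and Collector 4 bids 8.
Truthful bid 7: loses but pays 7, utility -7.
Bid 2 instead: loses but pays 2, utility -2.
Since -2 > -7, bidding 2 is strictly better here, so truthful bidding is not dominant.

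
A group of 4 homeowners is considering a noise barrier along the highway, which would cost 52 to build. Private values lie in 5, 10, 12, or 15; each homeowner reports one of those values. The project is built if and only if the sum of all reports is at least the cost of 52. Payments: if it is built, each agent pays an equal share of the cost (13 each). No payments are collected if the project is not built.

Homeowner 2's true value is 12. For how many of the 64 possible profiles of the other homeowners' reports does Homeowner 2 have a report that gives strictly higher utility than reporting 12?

7

Others report (10, 15, 15): truth gives -1; report 5 gives 0 > -1. Violating.
Others report (12, 15, 15): truth gives -1; report 5 gives 0 > -1. Violating.
Others report (15, 10, 15): truth gives -1; report 5 gives 0 > -1. Violating.
Others report (15, 12, 15): truth gives -1; report 5 gives 0 > -1. Violating.
Others report (5, 5, 5): truth gives 0; no alternative beats it.
Others report (5, 5, 10): truth gives 0; no alternative beats it.
(Checking all 64 profiles: 7 have a profitable deviation, 57 do not.)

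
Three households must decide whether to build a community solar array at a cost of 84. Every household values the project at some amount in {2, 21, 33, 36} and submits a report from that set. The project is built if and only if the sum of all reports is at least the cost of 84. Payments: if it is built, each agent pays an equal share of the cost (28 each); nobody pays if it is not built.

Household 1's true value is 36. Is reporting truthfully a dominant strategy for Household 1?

Check each profile of the others' reports and compare truth against every alternative report.
Others report (21, 33): truth gives 8, best alternative gives 8.
Others report (21, 36): truth gives 8, best alternative gives 8.
Others report (33, 21): truth gives 8, best alternative gives 8.
Others report (33, 33): truth gives 8, best alternative gives 8.
Others report (33, 36): truth gives 8, best alternative gives 8.
Others report (36, 21): truth gives 8, best alternative gives 8.
(Remaining 10 profiles checked similarly; truth is weakly best in each.)
In every case the truthful report is at least as good as any alternative, so it is a dominant strategy.

Yes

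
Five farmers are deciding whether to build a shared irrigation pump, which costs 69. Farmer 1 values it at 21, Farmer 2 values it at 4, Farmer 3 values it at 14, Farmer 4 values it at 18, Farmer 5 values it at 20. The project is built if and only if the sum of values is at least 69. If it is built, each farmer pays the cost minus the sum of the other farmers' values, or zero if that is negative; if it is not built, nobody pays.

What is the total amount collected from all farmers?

Total value 77 ≥ cost 69, so it is built.
Farmer 1: others sum to 56; max(0, 69 - 56) = 13.
Farmer 2: others sum to 73; max(0, 69 - 73) = 0.
Farmer 3: others sum to 63; max(0, 69 - 63) = 6.
Farmer 4: others sum to 59; max(0, 69 - 59) = 10.
Farmer 5: others sum to 57; max(0, 69 - 57) = 12.
Total collected = 13 + 0 + 6 + 10 + 12 = 41.

41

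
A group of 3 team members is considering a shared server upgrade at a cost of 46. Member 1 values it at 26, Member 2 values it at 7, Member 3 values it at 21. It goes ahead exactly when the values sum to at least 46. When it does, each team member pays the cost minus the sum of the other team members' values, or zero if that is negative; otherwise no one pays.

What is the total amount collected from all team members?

Total value 54 ≥ cost 46, so it is built.
Member 1: others sum to 28; max(0, 46 - 28) = 18.
Member 2: others sum to 47; max(0, 46 - 47) = 0.
Member 3: others sum to 33; max(0, 46 - 33) = 13.
Total collected = 18 + 0 + 13 = 31.

31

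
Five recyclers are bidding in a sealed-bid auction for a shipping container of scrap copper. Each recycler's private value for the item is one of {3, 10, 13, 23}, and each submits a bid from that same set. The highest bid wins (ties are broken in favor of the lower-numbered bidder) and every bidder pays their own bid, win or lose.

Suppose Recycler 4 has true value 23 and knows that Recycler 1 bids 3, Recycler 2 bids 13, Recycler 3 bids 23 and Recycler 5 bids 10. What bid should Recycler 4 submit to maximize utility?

3

Bid 3: loses but pays 3, utility -3.
Bid 10: loses but pays 10, utility -10.
Bid 13: loses but pays 13, utility -13.
Bid 23: loses but pays 23, utility -23.
The best choice is 3 with utility -3.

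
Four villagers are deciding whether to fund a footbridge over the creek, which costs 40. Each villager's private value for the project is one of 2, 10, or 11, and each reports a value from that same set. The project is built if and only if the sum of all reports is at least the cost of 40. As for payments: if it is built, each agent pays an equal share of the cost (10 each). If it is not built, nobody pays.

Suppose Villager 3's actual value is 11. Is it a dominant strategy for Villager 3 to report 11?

Check each profile of the others' reports and compare truth against every alternative report.
Others report (10, 10, 10): truth gives 1, best alternative gives 1.
Others report (10, 10, 11): truth gives 1, best alternative gives 1.
Others report (10, 11, 10): truth gives 1, best alternative gives 1.
Others report (10, 11, 11): truth gives 1, best alternative gives 1.
Others report (11, 10, 10): truth gives 1, best alternative gives 1.
Others report (11, 10, 11): truth gives 1, best alternative gives 1.
(Remaining 21 profiles checked similarly; truth is weakly best in each.)
In every case the truthful report is at least as good as any alternative, so it is a dominant strategy.

Yes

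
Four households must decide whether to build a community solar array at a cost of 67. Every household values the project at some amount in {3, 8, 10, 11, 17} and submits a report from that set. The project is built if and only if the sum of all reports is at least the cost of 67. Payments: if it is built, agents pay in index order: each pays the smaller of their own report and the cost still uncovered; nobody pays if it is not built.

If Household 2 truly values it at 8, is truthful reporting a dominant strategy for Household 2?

Yes

Check each profile of the others' reports and compare truth against every alternative report.
Others report (3, 3, 3): truth gives 0, best alternative gives 0.
Others report (3, 3, 8): truth gives 0, best alternative gives 0.
Others report (3, 3, 10): truth gives 0, best alternative gives 0.
Others report (3, 3, 11): truth gives 0, best alternative gives 0.
Others report (3, 3, 17): truth gives 0, best alternative gives 0.
Others report (3, 8, 3): truth gives 0, best alternative gives 0.
(Remaining 119 profiles checked similarly; truth is weakly best in each.)
In every case the truthful report is at least as good as any alternative, so it is a dominant strategy.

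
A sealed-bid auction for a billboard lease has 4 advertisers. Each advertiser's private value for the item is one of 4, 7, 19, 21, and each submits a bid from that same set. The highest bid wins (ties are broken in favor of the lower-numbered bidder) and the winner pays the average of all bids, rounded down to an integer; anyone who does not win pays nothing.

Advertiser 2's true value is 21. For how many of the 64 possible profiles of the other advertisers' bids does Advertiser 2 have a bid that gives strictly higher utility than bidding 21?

7

Others bid (4, 4, 4): truth gives 13; bid 7 gives 17 > 13. Violating.
Others bid (4, 4, 7): truth gives 12; bid 7 gives 16 > 12. Violating.
Others bid (4, 4, 19): truth gives 9; bid 19 gives 10 > 9. Violating.
Others bid (4, 7, 4): truth gives 12; bid 7 gives 16 > 12. Violating.
Others bid (4, 4, 21): truth gives 9; no alternative beats it.
Others bid (4, 7, 19): truth gives 9; no alternative beats it.
(Checking all 64 profiles: 7 have a profitable deviation, 57 do not.)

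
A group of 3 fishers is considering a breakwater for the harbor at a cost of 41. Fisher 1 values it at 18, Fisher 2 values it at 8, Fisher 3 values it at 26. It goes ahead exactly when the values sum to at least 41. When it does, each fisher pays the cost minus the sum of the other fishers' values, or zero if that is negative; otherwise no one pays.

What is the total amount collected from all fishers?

Total value 52 ≥ cost 41, so it is built.
Fisher 1: others sum to 34; max(0, 41 - 34) = 7.
Fisher 2: others sum to 44; max(0, 41 - 44) = 0.
Fisher 3: others sum to 26; max(0, 41 - 26) = 15.
Total collected = 7 + 0 + 15 = 22.

22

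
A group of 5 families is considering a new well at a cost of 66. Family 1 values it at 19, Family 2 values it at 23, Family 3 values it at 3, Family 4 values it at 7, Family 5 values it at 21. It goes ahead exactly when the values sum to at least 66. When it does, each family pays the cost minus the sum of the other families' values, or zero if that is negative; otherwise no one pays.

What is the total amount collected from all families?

42

Total value 73 ≥ cost 66, so it is built.
Family 1: others sum to 54; max(0, 66 - 54) = 12.
Family 2: others sum to 50; max(0, 66 - 50) = 16.
Family 3: others sum to 70; max(0, 66 - 70) = 0.
Family 4: others sum to 66; max(0, 66 - 66) = 0.
Family 5: others sum to 52; max(0, 66 - 52) = 14.
Total collected = 12 + 16 + 0 + 0 + 14 = 42.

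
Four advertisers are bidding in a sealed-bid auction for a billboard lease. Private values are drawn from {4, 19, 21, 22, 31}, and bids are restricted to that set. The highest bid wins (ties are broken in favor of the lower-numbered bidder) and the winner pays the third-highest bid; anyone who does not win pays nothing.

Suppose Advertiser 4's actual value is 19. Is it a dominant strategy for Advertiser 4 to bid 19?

No

Consider the case where Advertiser 1 bids 4, Advertiser 2 bids 4 and Advertiser 3 bids 19.
Truthful bid 19: loses, pays 0, utility 0.
Bid 21 instead: wins, pays 4, utility 19 - 4 = 15.
Since 15 > 0, bidding 21 is strictly better here, so truthful bidding is not dominant.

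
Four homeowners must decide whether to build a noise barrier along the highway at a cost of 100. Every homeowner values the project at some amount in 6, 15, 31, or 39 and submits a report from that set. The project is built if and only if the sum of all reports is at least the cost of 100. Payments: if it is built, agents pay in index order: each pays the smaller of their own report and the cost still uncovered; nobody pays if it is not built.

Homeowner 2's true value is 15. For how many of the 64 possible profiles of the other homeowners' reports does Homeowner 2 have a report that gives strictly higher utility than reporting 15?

7

Others report (31, 31, 39): truth gives 0; report 6 gives 9 > 0. Violating.
Others report (31, 39, 31): truth gives 0; report 6 gives 9 > 0. Violating.
Others report (31, 39, 39): truth gives 0; report 6 gives 9 > 0. Violating.
Others report (39, 31, 31): truth gives 0; report 6 gives 9 > 0. Violating.
Others report (6, 6, 6): truth gives 0; no alternative beats it.
Others report (6, 6, 15): truth gives 0; no alternative beats it.
(Checking all 64 profiles: 7 have a profitable deviation, 57 do not.)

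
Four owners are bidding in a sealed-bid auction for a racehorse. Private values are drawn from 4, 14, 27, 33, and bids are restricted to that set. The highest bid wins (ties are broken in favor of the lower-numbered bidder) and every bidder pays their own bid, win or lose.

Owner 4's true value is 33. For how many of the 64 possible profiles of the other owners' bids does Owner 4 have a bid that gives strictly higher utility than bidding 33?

45

Others bid (4, 4, 4): truth gives 0; bid 14 gives 19 > 0. Violating.
Others bid (4, 4, 14): truth gives 0; bid 27 gives 6 > 0. Violating.
Others bid (4, 4, 33): truth gives -33; bid 4 gives -4 > -33. Violating.
Others bid (4, 14, 4): truth gives 0; bid 27 gives 6 > 0. Violating.
Others bid (4, 4, 27): truth gives 0; no alternative beats it.
Others bid (4, 14, 27): truth gives 0; no alternative beats it.
(Checking all 64 profiles: 45 have a profitable deviation, 19 do not.)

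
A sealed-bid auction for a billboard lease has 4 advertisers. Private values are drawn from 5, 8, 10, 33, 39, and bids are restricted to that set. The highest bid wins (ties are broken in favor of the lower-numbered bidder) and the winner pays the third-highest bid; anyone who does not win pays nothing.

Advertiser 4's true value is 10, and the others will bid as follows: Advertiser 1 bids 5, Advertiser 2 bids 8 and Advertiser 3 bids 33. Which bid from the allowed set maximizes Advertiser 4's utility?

39

Bid 5: loses, pays 0, utility 0.
Bid 8: loses, pays 0, utility 0.
Bid 10: loses, pays 0, utility 0.
Bid 33: loses, pays 0, utility 0.
Bid 39: wins, pays 8, utility 10 - 8 = 2.
The best choice is 39 with utility 2.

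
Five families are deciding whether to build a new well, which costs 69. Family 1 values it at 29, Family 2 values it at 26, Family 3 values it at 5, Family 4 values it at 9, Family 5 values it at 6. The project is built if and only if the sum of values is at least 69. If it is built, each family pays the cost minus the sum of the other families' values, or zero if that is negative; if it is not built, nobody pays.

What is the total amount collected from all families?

Total value 75 ≥ cost 69, so it is built.
Family 1: others sum to 46; max(0, 69 - 46) = 23.
Family 2: others sum to 49; max(0, 69 - 49) = 20.
Family 3: others sum to 70; max(0, 69 - 70) = 0.
Family 4: others sum to 66; max(0, 69 - 66) = 3.
Family 5: others sum to 69; max(0, 69 - 69) = 0.
Total collected = 23 + 20 + 0 + 3 + 0 = 46.

46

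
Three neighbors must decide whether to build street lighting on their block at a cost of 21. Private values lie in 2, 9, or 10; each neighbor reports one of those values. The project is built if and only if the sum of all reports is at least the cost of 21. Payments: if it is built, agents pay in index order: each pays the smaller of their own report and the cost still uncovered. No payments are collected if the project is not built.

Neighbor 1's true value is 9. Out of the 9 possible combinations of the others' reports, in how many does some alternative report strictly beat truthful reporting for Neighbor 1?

Others report (9, 10): truth gives 0; report 2 gives 7 > 0. Violating.
Others report (10, 9): truth gives 0; report 2 gives 7 > 0. Violating.
Others report (10, 10): truth gives 0; report 2 gives 7 > 0. Violating.
Others report (2, 2): truth gives 0; no alternative beats it.
Others report (2, 9): truth gives 0; no alternative beats it.
(Checking all 9 profiles: 3 have a profitable deviation, 6 do not.)

3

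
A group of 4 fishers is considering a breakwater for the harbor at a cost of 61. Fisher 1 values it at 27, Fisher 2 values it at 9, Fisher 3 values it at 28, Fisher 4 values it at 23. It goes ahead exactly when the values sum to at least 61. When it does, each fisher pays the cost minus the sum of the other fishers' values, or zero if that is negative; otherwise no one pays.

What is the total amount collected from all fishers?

Total value 87 ≥ cost 61, so it is built.
Fisher 1: others sum to 60; max(0, 61 - 60) = 1.
Fisher 2: others sum to 78; max(0, 61 - 78) = 0.
Fisher 3: others sum to 59; max(0, 61 - 59) = 2.
Fisher 4: others sum to 64; max(0, 61 - 64) = 0.
Total collected = 1 + 0 + 2 + 0 = 3.

3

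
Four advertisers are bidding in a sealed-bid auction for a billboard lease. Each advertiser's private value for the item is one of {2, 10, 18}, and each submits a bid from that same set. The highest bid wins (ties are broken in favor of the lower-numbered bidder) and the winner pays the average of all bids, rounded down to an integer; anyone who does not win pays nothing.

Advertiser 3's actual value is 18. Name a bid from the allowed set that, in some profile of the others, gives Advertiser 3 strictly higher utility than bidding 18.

Suppose Advertiser 1 bids 2, Advertiser 2 bids 2 and Advertiser 4 bids 2.
Bid 18: wins, pays 6, utility 18 - 6 = 12.
Bid 10: wins, pays 4, utility 18 - 4 = 14.
So bidding 10 beats truth here (14 > 12).

10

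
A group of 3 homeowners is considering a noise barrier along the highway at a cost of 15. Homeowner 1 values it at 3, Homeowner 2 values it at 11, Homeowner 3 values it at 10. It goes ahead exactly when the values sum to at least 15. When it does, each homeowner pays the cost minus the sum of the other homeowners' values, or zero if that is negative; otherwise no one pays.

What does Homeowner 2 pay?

Total value 24 ≥ cost 15, so the project is built.
The other homeowners' values sum to 13.
Cost minus that sum is 15 - 13 = 2.

2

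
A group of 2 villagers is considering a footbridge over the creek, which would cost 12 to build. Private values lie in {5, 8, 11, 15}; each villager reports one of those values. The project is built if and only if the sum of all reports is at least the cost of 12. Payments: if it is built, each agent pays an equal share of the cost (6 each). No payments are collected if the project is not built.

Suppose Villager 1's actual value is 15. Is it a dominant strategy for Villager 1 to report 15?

Yes

Check each profile of the others' reports and compare truth against every alternative report.
Others report (5): truth gives 9, best alternative gives 9.
Others report (8): truth gives 9, best alternative gives 9.
Others report (11): truth gives 9, best alternative gives 9.
Others report (15): truth gives 9, best alternative gives 9.
In every case the truthful report is at least as good as any alternative, so it is a dominant strategy.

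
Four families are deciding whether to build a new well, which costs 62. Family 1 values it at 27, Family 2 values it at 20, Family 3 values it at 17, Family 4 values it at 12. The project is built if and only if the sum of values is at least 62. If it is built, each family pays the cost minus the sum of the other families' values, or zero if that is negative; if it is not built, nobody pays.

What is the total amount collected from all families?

22

Total value 76 ≥ cost 62, so it is built.
Family 1: others sum to 49; max(0, 62 - 49) = 13.
Family 2: others sum to 56; max(0, 62 - 56) = 6.
Family 3: others sum to 59; max(0, 62 - 59) = 3.
Family 4: others sum to 64; max(0, 62 - 64) = 0.
Total collected = 13 + 6 + 3 + 0 = 22.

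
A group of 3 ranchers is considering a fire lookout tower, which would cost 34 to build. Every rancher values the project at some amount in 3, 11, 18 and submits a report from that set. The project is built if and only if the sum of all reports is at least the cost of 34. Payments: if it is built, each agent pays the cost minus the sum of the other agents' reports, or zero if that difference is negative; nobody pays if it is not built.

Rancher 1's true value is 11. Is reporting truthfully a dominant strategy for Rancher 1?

Check each profile of the others' reports and compare truth against every alternative report.
Others report (18, 18): truth gives 11, best alternative gives 11.
Others report (11, 18): truth gives 6, best alternative gives 6.
Others report (18, 11): truth gives 6, best alternative gives 6.
Others report (3, 3): truth gives 0, best alternative gives 0.
Others report (3, 11): truth gives 0, best alternative gives 0.
Others report (3, 18): truth gives 0, best alternative gives 0.
(Remaining 3 profiles checked similarly; truth is weakly best in each.)
In every case the truthful report is at least as good as any alternative, so it is a dominant strategy.

Yes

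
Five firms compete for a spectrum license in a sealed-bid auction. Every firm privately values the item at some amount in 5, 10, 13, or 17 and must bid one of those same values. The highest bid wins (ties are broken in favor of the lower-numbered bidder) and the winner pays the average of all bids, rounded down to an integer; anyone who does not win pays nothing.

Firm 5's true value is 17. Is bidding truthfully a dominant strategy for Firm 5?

Consider the case where Firm 1 bids 5, Firm 2 bids 5, Firm 3 bids 5 and Firm 4 bids 5.
Truthful bid 17: wins, pays 7, utility 17 - 7 = 10.
Bid 10 instead: wins, pays 6, utility 17 - 6 = 11.
Since 11 > 10, bidding 10 is strictly better here, so truthful bidding is not dominant.

No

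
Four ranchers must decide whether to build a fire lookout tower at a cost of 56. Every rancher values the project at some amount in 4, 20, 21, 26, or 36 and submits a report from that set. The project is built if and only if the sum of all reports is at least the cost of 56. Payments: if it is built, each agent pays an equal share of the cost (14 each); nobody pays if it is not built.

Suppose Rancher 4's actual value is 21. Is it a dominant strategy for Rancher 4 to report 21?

Consider the case where Rancher 1 reports 4, Rancher 2 reports 4 and Rancher 3 reports 20.
Truthful report 21: project not built, utility 0.
Report 36 instead: project built, pays 14, utility 21 - 14 = 7.
Since 7 > 0, reporting 36 is strictly better here, so truthful reporting is not dominant.

No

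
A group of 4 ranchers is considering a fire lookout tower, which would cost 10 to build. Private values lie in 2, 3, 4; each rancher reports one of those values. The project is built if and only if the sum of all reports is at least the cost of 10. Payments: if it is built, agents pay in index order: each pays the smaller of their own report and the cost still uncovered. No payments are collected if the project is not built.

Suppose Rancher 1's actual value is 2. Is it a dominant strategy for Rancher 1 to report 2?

Yes

Check each profile of the others' reports and compare truth against every alternative report.
Others report (2, 2, 3): truth gives 0, best alternative gives -1.
Others report (2, 2, 4): truth gives 0, best alternative gives -1.
Others report (2, 3, 2): truth gives 0, best alternative gives -1.
Others report (2, 3, 3): truth gives 0, best alternative gives -1.
Others report (2, 3, 4): truth gives 0, best alternative gives -1.
Others report (2, 4, 2): truth gives 0, best alternative gives -1.
(Remaining 21 profiles checked similarly; truth is weakly best in each.)
In every case the truthful report is at least as good as any alternative, so it is a dominant strategy.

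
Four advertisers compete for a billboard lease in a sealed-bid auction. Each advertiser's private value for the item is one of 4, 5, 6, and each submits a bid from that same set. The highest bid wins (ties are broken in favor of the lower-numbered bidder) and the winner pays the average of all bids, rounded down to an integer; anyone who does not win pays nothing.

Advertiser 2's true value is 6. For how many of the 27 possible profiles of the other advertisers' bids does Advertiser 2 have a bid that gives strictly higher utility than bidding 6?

Others bid (4, 5, 5): truth gives 1; bid 5 gives 2 > 1. Violating.
Others bid (4, 4, 4): truth gives 2; no alternative beats it.
Others bid (4, 4, 5): truth gives 2; no alternative beats it.
(Checking all 27 profiles: 1 has a profitable deviation, 26 do not.)

1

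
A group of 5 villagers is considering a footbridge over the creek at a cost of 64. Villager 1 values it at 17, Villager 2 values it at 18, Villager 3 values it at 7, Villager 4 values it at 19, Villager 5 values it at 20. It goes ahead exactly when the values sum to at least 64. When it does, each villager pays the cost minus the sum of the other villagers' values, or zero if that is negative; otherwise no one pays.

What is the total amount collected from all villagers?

6

Total value 81 ≥ cost 64, so it is built.
Villager 1: others sum to 64; max(0, 64 - 64) = 0.
Villager 2: others sum to 63; max(0, 64 - 63) = 1.
Villager 3: others sum to 74; max(0, 64 - 74) = 0.
Villager 4: others sum to 62; max(0, 64 - 62) = 2.
Villager 5: others sum to 61; max(0, 64 - 61) = 3.
Total collected = 0 + 1 + 0 + 2 + 3 = 6.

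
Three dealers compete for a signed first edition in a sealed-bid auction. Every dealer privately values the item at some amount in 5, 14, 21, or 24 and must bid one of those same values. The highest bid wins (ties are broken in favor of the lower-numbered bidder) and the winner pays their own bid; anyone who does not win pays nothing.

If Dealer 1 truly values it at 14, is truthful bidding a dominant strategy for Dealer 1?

No

Consider the case where Dealer 2 bids 5 and Dealer 3 bids 5.
Truthful bid 14: wins, pays 14, utility 14 - 14 = 0.
Bid 5 instead: wins, pays 5, utility 14 - 5 = 9.
Since 9 > 0, bidding 5 is strictly better here, so truthful bidding is not dominant.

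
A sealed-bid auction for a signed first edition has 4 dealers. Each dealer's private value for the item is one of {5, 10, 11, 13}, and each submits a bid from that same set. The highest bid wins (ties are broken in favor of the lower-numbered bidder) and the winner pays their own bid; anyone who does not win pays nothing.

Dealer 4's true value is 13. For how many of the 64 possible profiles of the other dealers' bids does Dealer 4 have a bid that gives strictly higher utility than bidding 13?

8

Others bid (5, 5, 5): truth gives 0; bid 10 gives 3 > 0. Violating.
Others bid (5, 5, 10): truth gives 0; bid 11 gives 2 > 0. Violating.
Others bid (5, 10, 5): truth gives 0; bid 11 gives 2 > 0. Violating.
Others bid (5, 10, 10): truth gives 0; bid 11 gives 2 > 0. Violating.
Others bid (5, 5, 11): truth gives 0; no alternative beats it.
Others bid (5, 5, 13): truth gives 0; no alternative beats it.
(Checking all 64 profiles: 8 have a profitable deviation, 56 do not.)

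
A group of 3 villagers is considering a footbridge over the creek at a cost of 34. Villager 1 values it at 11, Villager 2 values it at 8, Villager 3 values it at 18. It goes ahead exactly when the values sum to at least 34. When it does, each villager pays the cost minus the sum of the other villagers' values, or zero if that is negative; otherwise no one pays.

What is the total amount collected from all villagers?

28

Total value 37 ≥ cost 34, so it is built.
Villager 1: others sum to 26; max(0, 34 - 26) = 8.
Villager 2: others sum to 29; max(0, 34 - 29) = 5.
Villager 3: others sum to 19; max(0, 34 - 19) = 15.
Total collected = 8 + 5 + 15 = 28.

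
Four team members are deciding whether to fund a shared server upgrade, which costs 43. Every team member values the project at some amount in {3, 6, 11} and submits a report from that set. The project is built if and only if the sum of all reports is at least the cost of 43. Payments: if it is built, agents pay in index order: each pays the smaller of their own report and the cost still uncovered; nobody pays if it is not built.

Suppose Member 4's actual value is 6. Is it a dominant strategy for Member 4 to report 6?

Check each profile of the others' reports and compare truth against every alternative report.
Others report (3, 3, 3): truth gives 0, best alternative gives 0.
Others report (3, 3, 6): truth gives 0, best alternative gives 0.
Others report (3, 3, 11): truth gives 0, best alternative gives 0.
Others report (3, 6, 3): truth gives 0, best alternative gives 0.
Others report (3, 6, 6): truth gives 0, best alternative gives 0.
Others report (3, 6, 11): truth gives 0, best alternative gives 0.
(Remaining 21 profiles checked similarly; truth is weakly best in each.)
In every case the truthful report is at least as good as any alternative, so it is a dominant strategy.

Yes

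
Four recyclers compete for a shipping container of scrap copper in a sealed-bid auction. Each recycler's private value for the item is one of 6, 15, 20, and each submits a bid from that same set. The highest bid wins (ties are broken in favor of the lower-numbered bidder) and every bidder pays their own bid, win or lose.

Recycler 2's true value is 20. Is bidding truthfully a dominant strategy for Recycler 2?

Consider the case where Recycler 1 bids 6, Recycler 3 bids 6 and Recycler 4 bids 6.
Truthful bid 20: wins, pays 20, utility 20 - 20 = 0.
Bid 15 instead: wins, pays 15, utility 20 - 15 = 5.
Since 5 > 0, bidding 15 is strictly better here, so truthful bidding is not dominant.

No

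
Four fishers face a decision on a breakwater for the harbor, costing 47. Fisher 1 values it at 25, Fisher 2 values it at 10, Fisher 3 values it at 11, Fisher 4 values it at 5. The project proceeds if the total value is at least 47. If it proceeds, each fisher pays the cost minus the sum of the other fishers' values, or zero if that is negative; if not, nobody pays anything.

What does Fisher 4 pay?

Total value 51 ≥ cost 47, so the project is built.
The other fishers' values sum to 46.
Cost minus that sum is 47 - 46 = 1.

1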